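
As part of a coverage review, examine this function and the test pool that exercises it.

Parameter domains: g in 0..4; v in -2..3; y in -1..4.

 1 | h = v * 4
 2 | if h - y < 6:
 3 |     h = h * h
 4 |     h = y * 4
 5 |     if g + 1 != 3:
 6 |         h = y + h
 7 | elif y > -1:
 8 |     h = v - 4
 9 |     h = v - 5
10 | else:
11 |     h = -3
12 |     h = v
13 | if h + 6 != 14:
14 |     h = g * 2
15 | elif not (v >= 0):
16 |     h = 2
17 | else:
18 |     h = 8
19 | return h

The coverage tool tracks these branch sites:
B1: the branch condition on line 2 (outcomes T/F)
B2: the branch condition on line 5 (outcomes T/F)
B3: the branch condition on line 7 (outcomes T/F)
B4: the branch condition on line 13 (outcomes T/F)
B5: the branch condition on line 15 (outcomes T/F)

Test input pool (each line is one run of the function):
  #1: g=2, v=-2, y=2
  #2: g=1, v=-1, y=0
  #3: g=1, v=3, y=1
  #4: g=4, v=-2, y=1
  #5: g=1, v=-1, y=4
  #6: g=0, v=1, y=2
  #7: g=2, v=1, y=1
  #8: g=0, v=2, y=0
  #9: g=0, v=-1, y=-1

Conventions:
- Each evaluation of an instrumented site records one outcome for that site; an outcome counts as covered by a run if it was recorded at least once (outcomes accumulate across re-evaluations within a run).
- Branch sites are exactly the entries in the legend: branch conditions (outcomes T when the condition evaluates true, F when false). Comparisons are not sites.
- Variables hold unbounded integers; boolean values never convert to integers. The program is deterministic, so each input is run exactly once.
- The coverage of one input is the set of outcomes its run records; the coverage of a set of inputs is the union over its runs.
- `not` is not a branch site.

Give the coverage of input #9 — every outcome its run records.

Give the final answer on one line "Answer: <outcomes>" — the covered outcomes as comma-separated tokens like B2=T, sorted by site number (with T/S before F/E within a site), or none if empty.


Event log for input #9 (g=0, v=-1, y=-1):
  B1->T, B2->T, B4->T
deduplicating events, the covered set is: B1=T, B2=T, B4=T
Answer: B1=T, B2=T, B4=T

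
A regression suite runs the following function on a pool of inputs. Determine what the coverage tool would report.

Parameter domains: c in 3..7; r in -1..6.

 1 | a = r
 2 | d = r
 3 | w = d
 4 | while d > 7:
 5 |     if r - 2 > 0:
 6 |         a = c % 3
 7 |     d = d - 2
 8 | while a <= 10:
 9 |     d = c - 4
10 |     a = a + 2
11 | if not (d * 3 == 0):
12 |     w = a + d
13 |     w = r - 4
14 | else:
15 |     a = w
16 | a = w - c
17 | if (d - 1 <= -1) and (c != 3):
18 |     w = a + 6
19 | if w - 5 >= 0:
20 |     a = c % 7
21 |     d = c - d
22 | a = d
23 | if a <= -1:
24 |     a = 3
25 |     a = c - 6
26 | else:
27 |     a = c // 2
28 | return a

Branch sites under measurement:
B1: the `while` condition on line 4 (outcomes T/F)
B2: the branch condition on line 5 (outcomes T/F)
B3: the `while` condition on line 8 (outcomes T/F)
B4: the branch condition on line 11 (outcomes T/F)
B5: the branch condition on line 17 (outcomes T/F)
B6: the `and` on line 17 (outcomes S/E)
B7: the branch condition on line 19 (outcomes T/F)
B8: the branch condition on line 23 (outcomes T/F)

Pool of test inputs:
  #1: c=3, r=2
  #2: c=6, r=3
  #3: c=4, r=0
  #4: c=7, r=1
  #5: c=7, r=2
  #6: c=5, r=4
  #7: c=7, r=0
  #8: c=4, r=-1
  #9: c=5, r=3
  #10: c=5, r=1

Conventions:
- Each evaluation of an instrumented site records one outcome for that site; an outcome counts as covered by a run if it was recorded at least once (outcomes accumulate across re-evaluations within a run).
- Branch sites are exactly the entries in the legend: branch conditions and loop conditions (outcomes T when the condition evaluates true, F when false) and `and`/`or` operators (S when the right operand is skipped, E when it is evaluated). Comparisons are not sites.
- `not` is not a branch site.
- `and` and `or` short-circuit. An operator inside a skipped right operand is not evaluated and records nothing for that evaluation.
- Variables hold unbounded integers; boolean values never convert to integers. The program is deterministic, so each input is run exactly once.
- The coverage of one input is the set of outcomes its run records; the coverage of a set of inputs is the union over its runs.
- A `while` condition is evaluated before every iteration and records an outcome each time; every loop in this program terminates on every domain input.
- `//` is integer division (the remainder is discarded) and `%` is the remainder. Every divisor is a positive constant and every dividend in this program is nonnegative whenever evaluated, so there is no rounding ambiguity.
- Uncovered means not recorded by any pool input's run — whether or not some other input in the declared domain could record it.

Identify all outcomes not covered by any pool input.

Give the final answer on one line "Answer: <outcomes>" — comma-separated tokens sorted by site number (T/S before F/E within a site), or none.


#1 (c=3, r=2) -> B1->F, B3->T, B3->T, B3->T, B3->T, B3->T, B3->F, B4->T, B6->E, B5->F, B7->F, B8->T; covered: B1=F, B3=T, B3=F, B4=T, B5=F, B6=E, B7=F, B8=T
#2 (c=6, r=3) -> B1->F, B3->T, B3->T, B3->T, B3->T, B3->F, B4->T, B6->S, B5->F, B7->F, B8->F; covered: B1=F, B3=T, B3=F, B4=T, B5=F, B6=S, B7=F, B8=F
#3 (c=4, r=0) -> B1->F, B3->T, B3->T, B3->T, B3->T, B3->T, B3->T, B3->F, B4->F, B6->E, B5->T, B7->F, B8->F; covered: B1=F, B3=T, B3=F, B4=F, B5=T, B6=E, B7=F, B8=F
#4 (c=7, r=1) -> B1->F, B3->T, B3->T, B3->T, B3->T, B3->T, B3->F, B4->T, B6->S, B5->F, B7->F, B8->F; covered: B1=F, B3=T, B3=F, B4=T, B5=F, B6=S, B7=F, B8=F
#5 (c=7, r=2) -> B1->F, B3->T, B3->T, B3->T, B3->T, B3->T, B3->F, B4->T, B6->S, B5->F, B7->F, B8->F; covered: B1=F, B3=T, B3=F, B4=T, B5=F, B6=S, B7=F, B8=F
#6 (c=5, r=4) -> B1->F, B3->T, B3->T, B3->T, B3->T, B3->F, B4->T, B6->S, B5->F, B7->F, B8->F; covered: B1=F, B3=T, B3=F, B4=T, B5=F, B6=S, B7=F, B8=F
#7 (c=7, r=0) -> B1->F, B3->T, B3->T, B3->T, B3->T, B3->T, B3->T, B3->F, B4->T, B6->S, B5->F, B7->F, B8->F; covered: B1=F, B3=T, B3=F, B4=T, B5=F, B6=S, B7=F, B8=F
#8 (c=4, r=-1) -> B1->F, B3->T, B3->T, B3->T, B3->T, B3->T, B3->T, B3->F, B4->F, B6->E, B5->T, B7->F, B8->F; covered: B1=F, B3=T, B3=F, B4=F, B5=T, B6=E, B7=F, B8=F
#9 (c=5, r=3) -> B1->F, B3->T, B3->T, B3->T, B3->T, B3->F, B4->T, B6->S, B5->F, B7->F, B8->F; covered: B1=F, B3=T, B3=F, B4=T, B5=F, B6=S, B7=F, B8=F
#10 (c=5, r=1) -> B1->F, B3->T, B3->T, B3->T, B3->T, B3->T, B3->F, B4->T, B6->S, B5->F, B7->F, B8->F; covered: B1=F, B3=T, B3=F, B4=T, B5=F, B6=S, B7=F, B8=F
union over the pool: B1=F, B3=T, B3=F, B4=T, B4=F, B5=T, B5=F, B6=S, B6=E, B7=F, B8=T, B8=F
uncovered (4 of 16): B1=T, B2=T, B2=F, B7=T
Answer: B1=T, B2=T, B2=F, B7=T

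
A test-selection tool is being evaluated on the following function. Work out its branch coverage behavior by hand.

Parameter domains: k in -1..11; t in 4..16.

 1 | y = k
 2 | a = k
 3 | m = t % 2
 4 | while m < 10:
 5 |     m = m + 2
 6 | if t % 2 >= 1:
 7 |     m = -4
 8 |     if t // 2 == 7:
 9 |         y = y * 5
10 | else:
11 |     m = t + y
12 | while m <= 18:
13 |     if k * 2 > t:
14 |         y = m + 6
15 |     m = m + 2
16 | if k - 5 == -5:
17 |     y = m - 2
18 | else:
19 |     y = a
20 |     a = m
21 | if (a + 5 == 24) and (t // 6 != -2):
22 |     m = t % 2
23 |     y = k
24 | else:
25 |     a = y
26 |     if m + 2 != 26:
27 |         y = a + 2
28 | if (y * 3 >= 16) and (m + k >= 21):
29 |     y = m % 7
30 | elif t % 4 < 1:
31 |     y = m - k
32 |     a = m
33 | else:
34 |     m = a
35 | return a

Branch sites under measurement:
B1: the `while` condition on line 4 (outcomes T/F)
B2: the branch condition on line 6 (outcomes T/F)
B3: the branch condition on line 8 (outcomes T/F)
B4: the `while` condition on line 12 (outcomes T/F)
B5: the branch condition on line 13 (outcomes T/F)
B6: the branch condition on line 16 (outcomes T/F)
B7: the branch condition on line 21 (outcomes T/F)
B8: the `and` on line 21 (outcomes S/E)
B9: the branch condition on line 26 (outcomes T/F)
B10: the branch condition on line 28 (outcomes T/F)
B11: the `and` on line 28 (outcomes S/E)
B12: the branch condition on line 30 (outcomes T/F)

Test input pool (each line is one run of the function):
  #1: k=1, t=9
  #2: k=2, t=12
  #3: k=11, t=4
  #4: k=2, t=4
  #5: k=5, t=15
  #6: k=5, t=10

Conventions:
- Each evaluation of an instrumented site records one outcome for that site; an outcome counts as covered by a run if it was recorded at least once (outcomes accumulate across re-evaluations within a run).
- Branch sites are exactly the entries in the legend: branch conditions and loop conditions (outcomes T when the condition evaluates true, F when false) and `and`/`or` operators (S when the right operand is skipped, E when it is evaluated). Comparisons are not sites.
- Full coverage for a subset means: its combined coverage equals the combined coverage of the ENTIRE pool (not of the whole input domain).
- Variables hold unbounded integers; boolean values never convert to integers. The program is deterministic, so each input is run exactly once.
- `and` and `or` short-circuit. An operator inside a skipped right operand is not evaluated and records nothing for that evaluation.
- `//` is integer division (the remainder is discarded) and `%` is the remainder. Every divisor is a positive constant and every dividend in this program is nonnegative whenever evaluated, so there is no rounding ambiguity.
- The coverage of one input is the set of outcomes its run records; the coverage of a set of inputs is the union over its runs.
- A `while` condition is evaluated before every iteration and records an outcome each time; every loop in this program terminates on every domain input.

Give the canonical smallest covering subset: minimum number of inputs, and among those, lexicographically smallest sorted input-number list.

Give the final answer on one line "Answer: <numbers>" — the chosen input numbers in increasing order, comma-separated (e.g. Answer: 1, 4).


test 1 (k=1, t=9) fires B1->T, B1->T, B1->T, B1->T, B1->T, B1->F, B2->T, B3->F, B4->T, B5->F, B4->T, B5->F, B4->T, B5->F, ...; hits B1=T, B1=F, B2=T, B3=F, B4=T, B4=F, B5=F, B6=F, B7=F, B8=S, B9=T, B10=F, B11=S, B12=F
test 2 (k=2, t=12) fires B1->T, B1->T, B1->T, B1->T, B1->T, B1->F, B2->F, B4->T, B5->F, B4->T, B5->F, B4->T, B5->F, B4->F, ...; hits B1=T, B1=F, B2=F, B4=T, B4=F, B5=F, B6=F, B7=F, B8=S, B9=T, B10=F, B11=S, B12=T
test 3 (k=11, t=4) fires B1->T, B1->T, B1->T, B1->T, B1->T, B1->F, B2->F, B4->T, B5->T, B4->T, B5->T, B4->F, B6->F, B8->E, ...; hits B1=T, B1=F, B2=F, B4=T, B4=F, B5=T, B6=F, B7=T, B8=E, B10=F, B11=E, B12=T
test 4 (k=2, t=4) fires B1->T, B1->T, B1->T, B1->T, B1->T, B1->F, B2->F, B4->T, B5->F, B4->T, B5->F, B4->T, B5->F, B4->T, ...; hits B1=T, B1=F, B2=F, B4=T, B4=F, B5=F, B6=F, B7=F, B8=S, B9=T, B10=F, B11=S, B12=T
test 5 (k=5, t=15) fires B1->T, B1->T, B1->T, B1->T, B1->T, B1->F, B2->T, B3->T, B4->T, B5->F, B4->T, B5->F, B4->T, B5->F, ...; hits B1=T, B1=F, B2=T, B3=T, B4=T, B4=F, B5=F, B6=F, B7=F, B8=S, B9=T, B10=T, B11=E
test 6 (k=5, t=10) fires B1->T, B1->T, B1->T, B1->T, B1->T, B1->F, B2->F, B4->T, B5->F, B4->T, B5->F, B4->F, B6->F, B8->E, ...; hits B1=T, B1=F, B2=F, B4=T, B4=F, B5=F, B6=F, B7=T, B8=E, B10=F, B11=S, B12=F
union over all inputs: B1=T, B1=F, B2=T, B2=F, B3=T, B3=F, B4=T, B4=F, B5=T, B5=F, B6=F, B7=T, B7=F, B8=S, B8=E, B9=T, B10=T, B10=F, B11=S, B11=E, B12=T, B12=F (22 outcomes)
size 1 is not enough: best union over all size-1 subsets is 14/22
size 2 is not enough: best union over all size-2 subsets is 20/22
the canonical winner is {1, 3, 5}: size 3, full 22-outcome coverage, earliest index list among size-3 covers
Answer: 1, 3, 5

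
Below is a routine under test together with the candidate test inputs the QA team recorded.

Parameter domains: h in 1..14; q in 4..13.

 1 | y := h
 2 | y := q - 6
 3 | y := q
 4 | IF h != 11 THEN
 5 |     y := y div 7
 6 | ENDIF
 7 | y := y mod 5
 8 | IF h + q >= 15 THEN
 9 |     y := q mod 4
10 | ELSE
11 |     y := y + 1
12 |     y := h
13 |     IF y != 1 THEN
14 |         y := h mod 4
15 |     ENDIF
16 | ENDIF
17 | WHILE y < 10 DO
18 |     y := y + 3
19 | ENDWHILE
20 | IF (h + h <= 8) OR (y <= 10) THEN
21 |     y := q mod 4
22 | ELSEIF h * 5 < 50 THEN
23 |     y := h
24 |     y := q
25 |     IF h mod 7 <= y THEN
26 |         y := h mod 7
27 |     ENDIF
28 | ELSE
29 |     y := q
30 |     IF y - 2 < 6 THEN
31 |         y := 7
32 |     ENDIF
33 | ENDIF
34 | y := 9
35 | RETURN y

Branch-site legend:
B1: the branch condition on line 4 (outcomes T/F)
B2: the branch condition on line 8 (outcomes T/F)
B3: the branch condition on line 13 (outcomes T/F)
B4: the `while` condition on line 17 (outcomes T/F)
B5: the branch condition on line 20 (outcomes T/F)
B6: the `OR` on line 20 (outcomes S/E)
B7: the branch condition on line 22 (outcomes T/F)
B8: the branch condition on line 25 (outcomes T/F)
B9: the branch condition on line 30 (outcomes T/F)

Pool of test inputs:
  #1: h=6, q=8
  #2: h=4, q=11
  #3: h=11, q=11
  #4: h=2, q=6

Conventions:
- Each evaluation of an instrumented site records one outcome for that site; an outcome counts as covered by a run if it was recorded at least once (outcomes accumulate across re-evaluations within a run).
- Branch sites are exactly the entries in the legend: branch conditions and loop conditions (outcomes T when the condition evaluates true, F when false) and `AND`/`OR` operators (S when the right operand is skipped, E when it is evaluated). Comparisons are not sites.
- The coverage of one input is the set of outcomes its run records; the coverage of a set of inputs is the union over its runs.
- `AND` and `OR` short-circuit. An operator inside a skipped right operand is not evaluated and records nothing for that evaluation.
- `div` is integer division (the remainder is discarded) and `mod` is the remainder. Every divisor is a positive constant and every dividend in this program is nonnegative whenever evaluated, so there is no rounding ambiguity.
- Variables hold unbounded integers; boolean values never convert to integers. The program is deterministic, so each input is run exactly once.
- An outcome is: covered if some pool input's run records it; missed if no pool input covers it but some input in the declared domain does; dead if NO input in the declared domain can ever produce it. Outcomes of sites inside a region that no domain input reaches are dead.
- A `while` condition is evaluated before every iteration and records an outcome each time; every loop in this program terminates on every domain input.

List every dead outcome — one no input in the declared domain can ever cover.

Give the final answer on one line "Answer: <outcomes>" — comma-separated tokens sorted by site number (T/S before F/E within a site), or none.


checking every outcome against all 140 domain inputs:
  reachable outcomes have witnesses, e.g. B1=T (e.g. h=1, q=4), B1=F (e.g. h=11, q=4), B2=T (e.g. h=2, q=13), B2=F (e.g. h=1, q=4)
Answer: none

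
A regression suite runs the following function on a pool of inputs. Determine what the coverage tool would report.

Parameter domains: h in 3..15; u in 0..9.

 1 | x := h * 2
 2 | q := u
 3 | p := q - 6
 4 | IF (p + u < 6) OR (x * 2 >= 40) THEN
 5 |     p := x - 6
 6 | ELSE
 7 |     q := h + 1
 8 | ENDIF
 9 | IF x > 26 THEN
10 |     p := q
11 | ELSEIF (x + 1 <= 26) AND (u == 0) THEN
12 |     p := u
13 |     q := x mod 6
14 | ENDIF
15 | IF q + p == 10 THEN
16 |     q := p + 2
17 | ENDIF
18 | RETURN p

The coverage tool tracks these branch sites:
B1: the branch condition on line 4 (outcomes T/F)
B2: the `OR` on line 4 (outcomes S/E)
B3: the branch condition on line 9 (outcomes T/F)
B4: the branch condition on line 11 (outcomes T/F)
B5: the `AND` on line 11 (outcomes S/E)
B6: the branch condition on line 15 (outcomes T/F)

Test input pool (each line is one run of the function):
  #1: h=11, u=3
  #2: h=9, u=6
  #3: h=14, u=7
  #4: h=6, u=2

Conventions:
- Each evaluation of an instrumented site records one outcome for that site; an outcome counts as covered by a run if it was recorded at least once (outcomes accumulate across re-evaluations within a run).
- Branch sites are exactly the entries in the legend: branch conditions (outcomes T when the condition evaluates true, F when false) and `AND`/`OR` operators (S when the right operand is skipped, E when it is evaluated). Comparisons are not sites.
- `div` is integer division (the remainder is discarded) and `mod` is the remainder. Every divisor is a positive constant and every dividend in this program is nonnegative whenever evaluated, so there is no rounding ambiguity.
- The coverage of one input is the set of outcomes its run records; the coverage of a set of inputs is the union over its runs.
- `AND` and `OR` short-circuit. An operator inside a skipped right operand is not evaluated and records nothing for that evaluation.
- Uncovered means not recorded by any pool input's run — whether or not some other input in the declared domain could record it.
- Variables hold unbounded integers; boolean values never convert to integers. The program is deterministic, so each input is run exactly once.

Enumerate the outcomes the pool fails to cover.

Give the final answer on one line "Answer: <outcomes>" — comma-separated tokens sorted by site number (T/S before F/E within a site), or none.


run #1 (h=11, u=3) runs B2->S, B1->T, B3->F, B5->E, B4->F, B6->F; records B1=T, B2=S, B3=F, B4=F, B5=E, B6=F
run #2 (h=9, u=6) runs B2->E, B1->F, B3->F, B5->E, B4->F, B6->T; records B1=F, B2=E, B3=F, B4=F, B5=E, B6=T
run #3 (h=14, u=7) runs B2->E, B1->T, B3->T, B6->F; records B1=T, B2=E, B3=T, B6=F
run #4 (h=6, u=2) runs B2->S, B1->T, B3->F, B5->E, B4->F, B6->F; records B1=T, B2=S, B3=F, B4=F, B5=E, B6=F
union over the pool: B1=T, B1=F, B2=S, B2=E, B3=T, B3=F, B4=F, B5=E, B6=T, B6=F
uncovered (2 of 12): B4=T, B5=S
Answer: B4=T, B5=S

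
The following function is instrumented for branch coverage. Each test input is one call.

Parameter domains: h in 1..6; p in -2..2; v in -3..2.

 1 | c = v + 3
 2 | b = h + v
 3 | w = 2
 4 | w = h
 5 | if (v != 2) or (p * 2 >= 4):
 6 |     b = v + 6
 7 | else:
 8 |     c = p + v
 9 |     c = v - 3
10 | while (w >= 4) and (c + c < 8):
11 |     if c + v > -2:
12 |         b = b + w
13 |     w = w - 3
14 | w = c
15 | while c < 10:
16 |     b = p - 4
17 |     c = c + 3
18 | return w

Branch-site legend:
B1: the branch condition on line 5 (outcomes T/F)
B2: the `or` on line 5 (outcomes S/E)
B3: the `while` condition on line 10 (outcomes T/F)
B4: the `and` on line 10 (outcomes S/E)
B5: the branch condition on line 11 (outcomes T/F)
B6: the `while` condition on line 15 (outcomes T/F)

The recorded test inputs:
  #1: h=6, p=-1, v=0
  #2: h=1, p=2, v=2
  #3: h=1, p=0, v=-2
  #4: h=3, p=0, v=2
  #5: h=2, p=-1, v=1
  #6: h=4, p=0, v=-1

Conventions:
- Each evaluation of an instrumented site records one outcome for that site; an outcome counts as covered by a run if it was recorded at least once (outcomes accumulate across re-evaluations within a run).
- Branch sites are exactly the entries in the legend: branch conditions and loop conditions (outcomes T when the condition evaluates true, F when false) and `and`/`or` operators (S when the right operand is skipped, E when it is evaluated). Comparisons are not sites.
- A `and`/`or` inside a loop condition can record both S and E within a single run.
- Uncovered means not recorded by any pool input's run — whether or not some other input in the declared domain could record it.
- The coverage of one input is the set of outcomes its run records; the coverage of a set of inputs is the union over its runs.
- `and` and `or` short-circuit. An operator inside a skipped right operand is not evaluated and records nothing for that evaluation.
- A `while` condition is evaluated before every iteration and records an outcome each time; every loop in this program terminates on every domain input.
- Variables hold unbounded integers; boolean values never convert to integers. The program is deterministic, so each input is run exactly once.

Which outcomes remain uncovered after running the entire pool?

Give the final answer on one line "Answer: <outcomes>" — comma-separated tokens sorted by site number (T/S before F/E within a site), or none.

test 1 (h=6, p=-1, v=0) hits B1=T, B2=S, B3=T, B3=F, B4=S, B4=E, B5=T, B6=T, B6=F
test 2 (h=1, p=2, v=2) hits B1=T, B2=E, B3=F, B4=S, B6=T, B6=F
test 3 (h=1, p=0, v=-2) hits B1=T, B2=S, B3=F, B4=S, B6=T, B6=F
test 4 (h=3, p=0, v=2) hits B1=F, B2=E, B3=F, B4=S, B6=T, B6=F
test 5 (h=2, p=-1, v=1) hits B1=T, B2=S, B3=F, B4=S, B6=T, B6=F
test 6 (h=4, p=0, v=-1) hits B1=T, B2=S, B3=T, B3=F, B4=S, B4=E, B5=T, B6=T, B6=F
union over the pool: B1=T, B1=F, B2=S, B2=E, B3=T, B3=F, B4=S, B4=E, B5=T, B6=T, B6=F
uncovered (1 of 12): B5=F

Answer: B5=F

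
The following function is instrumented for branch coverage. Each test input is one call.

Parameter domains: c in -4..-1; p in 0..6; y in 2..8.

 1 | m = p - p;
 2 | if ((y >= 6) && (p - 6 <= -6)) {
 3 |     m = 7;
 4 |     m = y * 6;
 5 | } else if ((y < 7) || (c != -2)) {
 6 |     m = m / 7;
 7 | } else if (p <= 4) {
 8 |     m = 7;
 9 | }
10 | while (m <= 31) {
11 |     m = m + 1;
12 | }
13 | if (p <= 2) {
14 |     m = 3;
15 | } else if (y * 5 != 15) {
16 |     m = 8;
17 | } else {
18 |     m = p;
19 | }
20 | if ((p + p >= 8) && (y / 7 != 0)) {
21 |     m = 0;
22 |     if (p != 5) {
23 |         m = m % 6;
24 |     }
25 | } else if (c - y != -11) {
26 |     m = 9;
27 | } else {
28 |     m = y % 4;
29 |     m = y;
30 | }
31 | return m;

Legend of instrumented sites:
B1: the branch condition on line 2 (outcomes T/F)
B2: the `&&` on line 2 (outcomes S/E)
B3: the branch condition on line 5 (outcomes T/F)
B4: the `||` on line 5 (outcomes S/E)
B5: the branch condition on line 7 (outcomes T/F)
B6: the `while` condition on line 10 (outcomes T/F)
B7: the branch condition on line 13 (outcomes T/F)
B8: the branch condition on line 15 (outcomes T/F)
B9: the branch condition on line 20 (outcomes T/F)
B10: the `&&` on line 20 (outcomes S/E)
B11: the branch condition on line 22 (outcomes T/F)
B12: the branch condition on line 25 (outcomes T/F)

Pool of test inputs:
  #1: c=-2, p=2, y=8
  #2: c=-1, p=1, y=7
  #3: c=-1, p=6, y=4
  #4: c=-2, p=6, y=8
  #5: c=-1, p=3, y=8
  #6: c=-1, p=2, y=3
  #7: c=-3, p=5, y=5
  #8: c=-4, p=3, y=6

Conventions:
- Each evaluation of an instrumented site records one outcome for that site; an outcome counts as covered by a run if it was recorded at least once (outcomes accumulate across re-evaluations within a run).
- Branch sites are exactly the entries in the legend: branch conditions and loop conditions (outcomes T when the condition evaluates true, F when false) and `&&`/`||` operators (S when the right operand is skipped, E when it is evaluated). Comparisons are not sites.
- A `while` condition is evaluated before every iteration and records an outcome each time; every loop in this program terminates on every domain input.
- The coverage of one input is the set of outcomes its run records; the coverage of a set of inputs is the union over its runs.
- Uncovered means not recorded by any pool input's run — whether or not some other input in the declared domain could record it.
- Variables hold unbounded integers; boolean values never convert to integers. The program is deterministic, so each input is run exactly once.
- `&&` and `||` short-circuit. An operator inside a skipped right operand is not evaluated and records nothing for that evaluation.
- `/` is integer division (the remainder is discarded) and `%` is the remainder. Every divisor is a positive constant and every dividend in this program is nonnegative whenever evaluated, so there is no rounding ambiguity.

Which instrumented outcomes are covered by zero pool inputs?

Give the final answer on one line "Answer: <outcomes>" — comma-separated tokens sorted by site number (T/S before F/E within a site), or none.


run #1 (c=-2, p=2, y=8) runs B2->E, B1->F, B4->E, B3->F, B5->T, B6->T, B6->T, B6->T, B6->T, B6->T, B6->T, B6->T, B6->T, B6->T, ...; records B1=F, B2=E, B3=F, B4=E, B5=T, B6=T, B6=F, B7=T, B9=F, B10=S, B12=T
run #2 (c=-1, p=1, y=7) runs B2->E, B1->F, B4->E, B3->T, B6->T, B6->T, B6->T, B6->T, B6->T, B6->T, B6->T, B6->T, B6->T, B6->T, ...; records B1=F, B2=E, B3=T, B4=E, B6=T, B6=F, B7=T, B9=F, B10=S, B12=T
run #3 (c=-1, p=6, y=4) runs B2->S, B1->F, B4->S, B3->T, B6->T, B6->T, B6->T, B6->T, B6->T, B6->T, B6->T, B6->T, B6->T, B6->T, ...; records B1=F, B2=S, B3=T, B4=S, B6=T, B6=F, B7=F, B8=T, B9=F, B10=E, B12=T
run #4 (c=-2, p=6, y=8) runs B2->E, B1->F, B4->E, B3->F, B5->F, B6->T, B6->T, B6->T, B6->T, B6->T, B6->T, B6->T, B6->T, B6->T, ...; records B1=F, B2=E, B3=F, B4=E, B5=F, B6=T, B6=F, B7=F, B8=T, B9=T, B10=E, B11=T
run #5 (c=-1, p=3, y=8) runs B2->E, B1->F, B4->E, B3->T, B6->T, B6->T, B6->T, B6->T, B6->T, B6->T, B6->T, B6->T, B6->T, B6->T, ...; records B1=F, B2=E, B3=T, B4=E, B6=T, B6=F, B7=F, B8=T, B9=F, B10=S, B12=T
run #6 (c=-1, p=2, y=3) runs B2->S, B1->F, B4->S, B3->T, B6->T, B6->T, B6->T, B6->T, B6->T, B6->T, B6->T, B6->T, B6->T, B6->T, ...; records B1=F, B2=S, B3=T, B4=S, B6=T, B6=F, B7=T, B9=F, B10=S, B12=T
run #7 (c=-3, p=5, y=5) runs B2->S, B1->F, B4->S, B3->T, B6->T, B6->T, B6->T, B6->T, B6->T, B6->T, B6->T, B6->T, B6->T, B6->T, ...; records B1=F, B2=S, B3=T, B4=S, B6=T, B6=F, B7=F, B8=T, B9=F, B10=E, B12=T
run #8 (c=-4, p=3, y=6) runs B2->E, B1->F, B4->S, B3->T, B6->T, B6->T, B6->T, B6->T, B6->T, B6->T, B6->T, B6->T, B6->T, B6->T, ...; records B1=F, B2=E, B3=T, B4=S, B6=T, B6=F, B7=F, B8=T, B9=F, B10=S, B12=T
union over the pool: B1=F, B2=S, B2=E, B3=T, B3=F, B4=S, B4=E, B5=T, B5=F, B6=T, B6=F, B7=T, B7=F, B8=T, B9=T, B9=F, B10=S, B10=E, B11=T, B12=T
uncovered (4 of 24): B1=T, B8=F, B11=F, B12=F
Answer: B1=T, B8=F, B11=F, B12=F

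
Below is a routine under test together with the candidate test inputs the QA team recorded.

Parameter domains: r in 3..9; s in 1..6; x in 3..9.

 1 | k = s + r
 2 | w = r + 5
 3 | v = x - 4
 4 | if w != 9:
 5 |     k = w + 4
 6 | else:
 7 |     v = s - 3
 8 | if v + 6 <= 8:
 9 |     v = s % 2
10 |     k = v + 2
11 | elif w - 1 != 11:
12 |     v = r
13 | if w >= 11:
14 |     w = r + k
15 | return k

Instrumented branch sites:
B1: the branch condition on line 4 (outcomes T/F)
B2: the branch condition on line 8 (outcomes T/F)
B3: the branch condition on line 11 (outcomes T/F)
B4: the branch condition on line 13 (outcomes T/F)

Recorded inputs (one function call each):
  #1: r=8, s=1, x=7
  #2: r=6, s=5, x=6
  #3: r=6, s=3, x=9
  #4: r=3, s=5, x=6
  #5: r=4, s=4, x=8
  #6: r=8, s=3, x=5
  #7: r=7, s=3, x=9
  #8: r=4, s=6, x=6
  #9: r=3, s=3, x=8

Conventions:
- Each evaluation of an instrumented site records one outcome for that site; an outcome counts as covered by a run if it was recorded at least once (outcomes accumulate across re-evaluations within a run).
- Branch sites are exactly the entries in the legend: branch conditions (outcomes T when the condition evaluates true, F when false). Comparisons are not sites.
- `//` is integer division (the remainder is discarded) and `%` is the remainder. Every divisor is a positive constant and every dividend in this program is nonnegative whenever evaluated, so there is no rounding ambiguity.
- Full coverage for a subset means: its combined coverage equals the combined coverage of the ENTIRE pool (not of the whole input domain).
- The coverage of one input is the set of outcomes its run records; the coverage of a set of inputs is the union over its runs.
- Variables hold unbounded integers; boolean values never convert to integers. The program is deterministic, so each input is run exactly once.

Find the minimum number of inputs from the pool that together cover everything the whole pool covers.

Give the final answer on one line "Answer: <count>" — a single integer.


run #1 (r=8, s=1, x=7) records B1=T, B2=F, B3=T, B4=T
run #2 (r=6, s=5, x=6) records B1=T, B2=T, B4=T
run #3 (r=6, s=3, x=9) records B1=T, B2=F, B3=T, B4=T
run #4 (r=3, s=5, x=6) records B1=T, B2=T, B4=F
run #5 (r=4, s=4, x=8) records B1=F, B2=T, B4=F
run #6 (r=8, s=3, x=5) records B1=T, B2=T, B4=T
run #7 (r=7, s=3, x=9) records B1=T, B2=F, B3=F, B4=T
run #8 (r=4, s=6, x=6) records B1=F, B2=F, B3=T, B4=F
run #9 (r=3, s=3, x=8) records B1=T, B2=F, B3=T, B4=F
the full pool covers 8 outcomes: B1=T, B1=F, B2=T, B2=F, B3=T, B3=F, B4=T, B4=F
checked all size-1 subsets: none covers 8 outcomes (max 4/8)
checked all size-2 subsets: none covers 8 outcomes (max 7/8)
the canonical winner is {1, 5, 7}: size 3, full 8-outcome coverage, earliest index list among size-3 covers
Answer: 3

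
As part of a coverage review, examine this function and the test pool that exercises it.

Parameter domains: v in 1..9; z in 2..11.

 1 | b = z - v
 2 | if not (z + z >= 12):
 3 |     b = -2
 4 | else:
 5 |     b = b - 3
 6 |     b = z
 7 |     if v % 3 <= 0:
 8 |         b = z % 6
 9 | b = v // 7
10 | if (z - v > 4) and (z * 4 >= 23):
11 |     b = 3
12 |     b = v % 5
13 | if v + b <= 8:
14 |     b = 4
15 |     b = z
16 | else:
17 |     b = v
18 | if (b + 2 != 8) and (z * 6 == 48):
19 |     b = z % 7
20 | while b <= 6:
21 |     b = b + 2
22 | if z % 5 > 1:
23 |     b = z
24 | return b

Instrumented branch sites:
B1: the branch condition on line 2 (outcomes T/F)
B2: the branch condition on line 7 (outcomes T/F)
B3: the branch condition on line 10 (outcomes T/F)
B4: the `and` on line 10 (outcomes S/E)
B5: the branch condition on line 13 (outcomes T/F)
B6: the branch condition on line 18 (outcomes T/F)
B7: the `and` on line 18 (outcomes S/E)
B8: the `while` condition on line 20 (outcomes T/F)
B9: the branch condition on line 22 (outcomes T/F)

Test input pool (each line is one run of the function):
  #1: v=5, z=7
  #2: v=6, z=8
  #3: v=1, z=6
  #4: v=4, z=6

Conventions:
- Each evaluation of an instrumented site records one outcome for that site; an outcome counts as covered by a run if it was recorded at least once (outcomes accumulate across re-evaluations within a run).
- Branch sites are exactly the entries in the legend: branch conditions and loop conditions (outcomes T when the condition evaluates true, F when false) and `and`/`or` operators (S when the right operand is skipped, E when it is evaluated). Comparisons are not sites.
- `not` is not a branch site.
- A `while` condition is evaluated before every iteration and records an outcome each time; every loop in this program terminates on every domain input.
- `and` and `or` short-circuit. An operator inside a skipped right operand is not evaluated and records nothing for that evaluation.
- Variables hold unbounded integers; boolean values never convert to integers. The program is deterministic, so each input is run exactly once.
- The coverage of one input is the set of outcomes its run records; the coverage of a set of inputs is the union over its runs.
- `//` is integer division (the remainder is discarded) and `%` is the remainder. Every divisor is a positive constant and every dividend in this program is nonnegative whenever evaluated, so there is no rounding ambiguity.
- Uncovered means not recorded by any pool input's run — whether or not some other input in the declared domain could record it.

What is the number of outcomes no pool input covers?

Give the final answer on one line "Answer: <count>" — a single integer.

test 1 (v=5, z=7) fires B1->F, B2->F, B4->S, B3->F, B5->T, B7->E, B6->F, B8->F, B9->T; hits B1=F, B2=F, B3=F, B4=S, B5=T, B6=F, B7=E, B8=F, B9=T
test 2 (v=6, z=8) fires B1->F, B2->T, B4->S, B3->F, B5->T, B7->E, B6->T, B8->T, B8->T, B8->T, B8->F, B9->T; hits B1=F, B2=T, B3=F, B4=S, B5=T, B6=T, B7=E, B8=T, B8=F, B9=T
test 3 (v=1, z=6) fires B1->F, B2->F, B4->E, B3->T, B5->T, B7->S, B6->F, B8->T, B8->F, B9->F; hits B1=F, B2=F, B3=T, B4=E, B5=T, B6=F, B7=S, B8=T, B8=F, B9=F
test 4 (v=4, z=6) fires B1->F, B2->F, B4->S, B3->F, B5->T, B7->S, B6->F, B8->T, B8->F, B9->F; hits B1=F, B2=F, B3=F, B4=S, B5=T, B6=F, B7=S, B8=T, B8=F, B9=F
union over the pool: B1=F, B2=T, B2=F, B3=T, B3=F, B4=S, B4=E, B5=T, B6=T, B6=F, B7=S, B7=E, B8=T, B8=F, B9=T, B9=F
uncovered (2 of 18): B1=T, B5=F

Answer: 2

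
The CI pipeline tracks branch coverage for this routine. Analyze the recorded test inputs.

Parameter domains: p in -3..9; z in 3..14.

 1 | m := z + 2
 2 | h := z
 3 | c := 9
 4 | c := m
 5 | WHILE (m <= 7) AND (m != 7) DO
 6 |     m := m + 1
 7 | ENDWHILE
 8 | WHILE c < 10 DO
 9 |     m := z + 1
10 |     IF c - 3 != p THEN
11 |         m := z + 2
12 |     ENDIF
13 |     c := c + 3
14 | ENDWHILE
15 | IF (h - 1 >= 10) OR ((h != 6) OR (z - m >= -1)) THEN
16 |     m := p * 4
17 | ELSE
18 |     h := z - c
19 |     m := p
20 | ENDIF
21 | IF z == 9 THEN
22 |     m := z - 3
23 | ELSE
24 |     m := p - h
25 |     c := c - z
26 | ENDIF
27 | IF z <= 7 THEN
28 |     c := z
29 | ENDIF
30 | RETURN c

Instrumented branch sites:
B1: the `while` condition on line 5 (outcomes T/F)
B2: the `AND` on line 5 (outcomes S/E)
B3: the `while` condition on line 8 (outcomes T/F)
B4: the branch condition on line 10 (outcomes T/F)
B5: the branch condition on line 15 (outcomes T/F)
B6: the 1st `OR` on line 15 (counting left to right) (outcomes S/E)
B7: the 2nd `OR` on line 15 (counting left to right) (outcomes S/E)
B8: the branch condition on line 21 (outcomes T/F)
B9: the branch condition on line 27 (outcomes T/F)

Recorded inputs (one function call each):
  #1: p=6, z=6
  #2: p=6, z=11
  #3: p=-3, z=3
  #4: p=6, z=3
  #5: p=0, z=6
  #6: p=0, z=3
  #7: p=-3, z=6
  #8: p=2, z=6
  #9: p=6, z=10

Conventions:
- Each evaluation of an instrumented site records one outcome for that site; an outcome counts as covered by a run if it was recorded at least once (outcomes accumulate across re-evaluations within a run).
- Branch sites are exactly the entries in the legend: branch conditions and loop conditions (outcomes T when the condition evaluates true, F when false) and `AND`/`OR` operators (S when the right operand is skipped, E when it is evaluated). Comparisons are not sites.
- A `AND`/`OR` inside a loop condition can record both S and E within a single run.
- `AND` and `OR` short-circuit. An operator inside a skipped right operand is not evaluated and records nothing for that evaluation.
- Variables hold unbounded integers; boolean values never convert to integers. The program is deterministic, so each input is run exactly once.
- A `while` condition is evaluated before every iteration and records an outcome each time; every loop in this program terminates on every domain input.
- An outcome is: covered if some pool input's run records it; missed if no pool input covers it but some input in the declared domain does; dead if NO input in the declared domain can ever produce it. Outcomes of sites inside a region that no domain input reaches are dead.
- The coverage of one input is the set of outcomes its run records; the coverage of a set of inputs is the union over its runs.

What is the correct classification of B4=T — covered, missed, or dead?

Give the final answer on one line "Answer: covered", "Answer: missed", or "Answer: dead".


B4=T is recorded by pool input(s) 1, 3, 4, 5, 6, 7, 8 -> covered
Answer: covered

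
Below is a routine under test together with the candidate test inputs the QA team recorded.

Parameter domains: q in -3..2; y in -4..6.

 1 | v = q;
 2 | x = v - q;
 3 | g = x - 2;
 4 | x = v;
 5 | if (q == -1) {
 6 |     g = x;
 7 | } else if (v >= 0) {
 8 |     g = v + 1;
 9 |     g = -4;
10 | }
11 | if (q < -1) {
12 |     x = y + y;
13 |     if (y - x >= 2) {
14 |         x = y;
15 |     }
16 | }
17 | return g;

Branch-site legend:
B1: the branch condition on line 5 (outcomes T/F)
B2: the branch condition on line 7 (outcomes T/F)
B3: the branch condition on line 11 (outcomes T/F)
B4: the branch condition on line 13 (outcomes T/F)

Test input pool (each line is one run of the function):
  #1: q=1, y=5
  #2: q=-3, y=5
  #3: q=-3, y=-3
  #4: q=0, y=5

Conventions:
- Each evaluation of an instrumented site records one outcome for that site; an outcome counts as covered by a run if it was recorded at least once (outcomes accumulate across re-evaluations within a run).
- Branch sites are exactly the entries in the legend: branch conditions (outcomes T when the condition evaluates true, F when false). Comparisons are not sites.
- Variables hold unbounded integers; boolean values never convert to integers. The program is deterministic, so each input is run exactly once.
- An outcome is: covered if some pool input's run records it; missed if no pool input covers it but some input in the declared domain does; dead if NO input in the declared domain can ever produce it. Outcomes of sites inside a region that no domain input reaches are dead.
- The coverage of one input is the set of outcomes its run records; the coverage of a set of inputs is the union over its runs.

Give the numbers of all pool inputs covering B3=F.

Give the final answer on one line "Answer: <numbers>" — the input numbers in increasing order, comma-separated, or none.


input #1 (q=1, y=5): hits B3=F
input #2 (q=-3, y=5): never hits B3=F
input #3 (q=-3, y=-3): never hits B3=F
input #4 (q=0, y=5): hits B3=F
Answer: 1, 4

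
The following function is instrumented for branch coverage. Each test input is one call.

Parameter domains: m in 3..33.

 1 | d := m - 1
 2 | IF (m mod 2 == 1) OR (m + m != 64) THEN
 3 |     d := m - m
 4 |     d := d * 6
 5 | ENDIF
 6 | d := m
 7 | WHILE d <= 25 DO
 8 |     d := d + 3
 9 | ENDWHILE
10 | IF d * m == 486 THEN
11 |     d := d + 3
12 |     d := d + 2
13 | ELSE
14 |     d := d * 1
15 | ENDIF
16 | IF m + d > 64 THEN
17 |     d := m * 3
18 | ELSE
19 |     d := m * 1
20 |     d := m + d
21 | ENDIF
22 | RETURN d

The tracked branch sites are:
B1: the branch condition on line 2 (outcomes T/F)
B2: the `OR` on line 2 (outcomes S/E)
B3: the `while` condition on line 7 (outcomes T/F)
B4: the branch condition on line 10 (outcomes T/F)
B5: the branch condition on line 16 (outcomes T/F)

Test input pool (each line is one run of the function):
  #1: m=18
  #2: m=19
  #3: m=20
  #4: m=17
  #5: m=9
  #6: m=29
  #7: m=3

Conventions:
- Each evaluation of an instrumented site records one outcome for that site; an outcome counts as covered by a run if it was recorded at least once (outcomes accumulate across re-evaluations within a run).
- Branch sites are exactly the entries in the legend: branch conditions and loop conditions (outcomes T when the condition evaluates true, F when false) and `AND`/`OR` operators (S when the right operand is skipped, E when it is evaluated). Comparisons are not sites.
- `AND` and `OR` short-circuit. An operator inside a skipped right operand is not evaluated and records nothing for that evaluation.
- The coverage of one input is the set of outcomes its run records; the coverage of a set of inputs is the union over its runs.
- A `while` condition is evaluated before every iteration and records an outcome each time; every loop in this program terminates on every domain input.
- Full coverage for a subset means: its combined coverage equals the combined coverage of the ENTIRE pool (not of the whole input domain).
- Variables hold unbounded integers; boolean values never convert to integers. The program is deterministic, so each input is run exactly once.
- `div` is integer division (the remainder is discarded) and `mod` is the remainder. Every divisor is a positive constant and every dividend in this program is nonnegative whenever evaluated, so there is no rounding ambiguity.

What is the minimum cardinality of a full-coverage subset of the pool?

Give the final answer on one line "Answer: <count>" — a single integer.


test 1 (m=18) fires B2->E, B1->T, B3->T, B3->T, B3->T, B3->F, B4->T, B5->F; hits B1=T, B2=E, B3=T, B3=F, B4=T, B5=F
test 2 (m=19) fires B2->S, B1->T, B3->T, B3->T, B3->T, B3->F, B4->F, B5->F; hits B1=T, B2=S, B3=T, B3=F, B4=F, B5=F
test 3 (m=20) fires B2->E, B1->T, B3->T, B3->T, B3->F, B4->F, B5->F; hits B1=T, B2=E, B3=T, B3=F, B4=F, B5=F
test 4 (m=17) fires B2->S, B1->T, B3->T, B3->T, B3->T, B3->F, B4->F, B5->F; hits B1=T, B2=S, B3=T, B3=F, B4=F, B5=F
test 5 (m=9) fires B2->S, B1->T, B3->T, B3->T, B3->T, B3->T, B3->T, B3->T, B3->F, B4->F, B5->F; hits B1=T, B2=S, B3=T, B3=F, B4=F, B5=F
test 6 (m=29) fires B2->S, B1->T, B3->F, B4->F, B5->F; hits B1=T, B2=S, B3=F, B4=F, B5=F
test 7 (m=3) fires B2->S, B1->T, B3->T, B3->T, B3->T, B3->T, B3->T, B3->T, B3->T, B3->T, B3->F, B4->F, B5->F; hits B1=T, B2=S, B3=T, B3=F, B4=F, B5=F
the full pool covers 8 outcomes: B1=T, B2=S, B2=E, B3=T, B3=F, B4=T, B4=F, B5=F
every size-1 subset falls short of the 8 outcomes (best: 6/8)
at size 2, {1, 2} reaches all 8 outcomes; every lexicographically earlier size-2 subset fails
Answer: 2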